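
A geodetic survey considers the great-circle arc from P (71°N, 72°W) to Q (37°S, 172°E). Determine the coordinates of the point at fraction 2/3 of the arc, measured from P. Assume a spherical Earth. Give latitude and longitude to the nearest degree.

≈ (5°N, 172°W)

Write both endpoints as unit vectors p₁, p₂ with components (cos φ cos λ, cos φ sin λ, sin φ).
The central angle between the endpoints is δ = arccos(p₁·p₂) ≈ 2.323 rad (133.1°).
Interpolate at f = 2/3 with slerp weights a = sin((1−f)δ)/sin δ ≈ 0.957, b = sin(fδ)/sin δ ≈ 1.369.
p = a·p₁ + b·p₂ ≈ (-0.986, -0.144, 0.081); φ = arcsin(p_z) ≈ 4.67°, λ = atan2(p_y, p_x) ≈ -171.68°.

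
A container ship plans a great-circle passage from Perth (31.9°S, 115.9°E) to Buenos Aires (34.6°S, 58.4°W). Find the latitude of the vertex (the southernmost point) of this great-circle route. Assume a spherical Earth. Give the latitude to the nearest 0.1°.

The great circle lies in the plane with unit normal n̂ = (p₁ × p₂)/|p₁ × p₂|.
Here n̂_z ≈ -0.076; the vertex latitude is φ_max = arccos|n̂_z| ≈ 85.7°.
Check via Clairaut: cos φ_max = |cos φ₁| · sin C = cos(31.9°)·sin(174.9°) ≈ 0.076, again giving ≈ 85.7°.

≈ 85.7°S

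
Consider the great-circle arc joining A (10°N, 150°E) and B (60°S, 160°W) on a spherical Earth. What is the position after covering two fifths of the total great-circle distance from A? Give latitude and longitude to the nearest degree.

Convert each endpoint to a unit vector on the sphere (x = cos φ cos λ, y = cos φ sin λ, z = sin φ).
The central angle between the endpoints is δ = arccos(p₁·p₂) ≈ 1.404 rad (80.4°).
Interpolate at f = 2/5 with slerp weights a = sin((1−f)δ)/sin δ ≈ 0.757, b = sin(fδ)/sin δ ≈ 0.540.
p = a·p₁ + b·p₂ ≈ (-0.899, 0.280, -0.336); φ = arcsin(p_z) ≈ -19.65°, λ = atan2(p_y, p_x) ≈ 162.69°.

≈ (20°S, 163°E)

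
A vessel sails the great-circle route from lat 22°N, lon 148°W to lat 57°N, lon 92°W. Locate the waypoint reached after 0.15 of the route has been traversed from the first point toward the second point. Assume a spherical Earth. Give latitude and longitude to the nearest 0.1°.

≈ lat 28.5°N, lon 142.9°W

Write both endpoints as unit vectors p₁, p₂ with components (cos φ cos λ, cos φ sin λ, sin φ).
The central angle between the endpoints is δ = arccos(p₁·p₂) ≈ 0.932 rad (53.4°).
Interpolate at f = 0.15 with slerp weights a = sin((1−f)δ)/sin δ ≈ 0.887, b = sin(fδ)/sin δ ≈ 0.174.
p = a·p₁ + b·p₂ ≈ (-0.701, -0.530, 0.478); φ = arcsin(p_z) ≈ 28.54°, λ = atan2(p_y, p_x) ≈ -142.88°.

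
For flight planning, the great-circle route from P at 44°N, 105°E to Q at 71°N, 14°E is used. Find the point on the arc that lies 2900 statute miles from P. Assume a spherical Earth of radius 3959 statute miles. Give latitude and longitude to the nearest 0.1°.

≈ 72.0°N, 36.9°E

The haversine formula gives a central angle δ ≈ 0.860 rad (49.3°) between the endpoints. The total great-circle distance is δ·R ≈ 0.860 × 3959 ≈ 3403 mi, so the target fraction is f = 2900/3403 ≈ 0.852.
Interpolate at f ≈ 0.852 with slerp weights a = sin((1−f)δ)/sin δ ≈ 0.167, b = sin(fδ)/sin δ ≈ 0.883.
p = a·p₁ + b·p₂ ≈ (0.248, 0.186, 0.951); φ = arcsin(p_z) ≈ 71.96°, λ = atan2(p_y, p_x) ≈ 36.87°.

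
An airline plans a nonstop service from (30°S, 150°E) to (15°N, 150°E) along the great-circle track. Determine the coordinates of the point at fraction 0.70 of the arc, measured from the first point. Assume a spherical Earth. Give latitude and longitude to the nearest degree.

≈ (2°N, 150°E)

Write both endpoints as unit vectors p₁, p₂ with components (cos φ cos λ, cos φ sin λ, sin φ).
The central angle between the endpoints is δ = arccos(p₁·p₂) ≈ 0.785 rad (45.0°).
Interpolate at f = 0.70 with slerp weights a = sin((1−f)δ)/sin δ ≈ 0.330, b = sin(fδ)/sin δ ≈ 0.739.
p = a·p₁ + b·p₂ ≈ (-0.866, 0.500, 0.026); φ = arcsin(p_z) ≈ 1.50°, λ = atan2(p_y, p_x) ≈ 150.00°.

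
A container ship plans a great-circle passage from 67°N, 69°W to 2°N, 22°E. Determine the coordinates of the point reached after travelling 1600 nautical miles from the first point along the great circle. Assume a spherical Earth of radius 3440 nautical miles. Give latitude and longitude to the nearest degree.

Write both endpoints as unit vectors p₁, p₂ with components (cos φ cos λ, cos φ sin λ, sin φ).
The central angle between the endpoints is δ = arccos(p₁·p₂) ≈ 1.545 rad (88.5°). The total great-circle distance is δ·R ≈ 1.545 × 3440 ≈ 5316 nmi, so the target fraction is f = 1600/5316 ≈ 0.301.
Interpolate at f ≈ 0.301 with slerp weights a = sin((1−f)δ)/sin δ ≈ 0.882, b = sin(fδ)/sin δ ≈ 0.449.
p = a·p₁ + b·p₂ ≈ (0.539, -0.154, 0.828); φ = arcsin(p_z) ≈ 55.89°, λ = atan2(p_y, p_x) ≈ -15.93°.

≈ 56°N, 16°W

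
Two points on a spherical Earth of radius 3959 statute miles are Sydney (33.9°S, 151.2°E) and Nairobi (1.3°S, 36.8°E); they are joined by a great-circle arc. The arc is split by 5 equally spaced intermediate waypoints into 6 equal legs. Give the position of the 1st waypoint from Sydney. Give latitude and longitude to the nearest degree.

Convert each endpoint to a unit vector on the sphere (x = cos φ cos λ, y = cos φ sin λ, z = sin φ).
The central angle between the endpoints is δ = arccos(p₁·p₂) ≈ 1.907 rad (109.3°).
Interpolate at f = 1/6 with slerp weights a = sin((1−f)δ)/sin δ ≈ 1.059, b = sin(fδ)/sin δ ≈ 0.331.
p = a·p₁ + b·p₂ ≈ (-0.505, 0.622, -0.598); φ = arcsin(p_z) ≈ -36.75°, λ = atan2(p_y, p_x) ≈ 129.10°.

≈ 37°S, 129°E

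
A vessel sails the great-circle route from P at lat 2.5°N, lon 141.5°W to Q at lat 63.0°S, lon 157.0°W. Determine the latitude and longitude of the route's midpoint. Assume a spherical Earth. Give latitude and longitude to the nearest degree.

≈ lat 30°S, lon 146°W

Write both endpoints as unit vectors p₁, p₂ with components (cos φ cos λ, cos φ sin λ, sin φ).
The central angle between the endpoints is δ = arccos(p₁·p₂) ≈ 1.161 rad (66.5°).
Interpolate at f = 1/2 with slerp weights a = sin((1−f)δ)/sin δ ≈ 0.598, b = sin(fδ)/sin δ ≈ 0.598.
p = a·p₁ + b·p₂ ≈ (-0.717, -0.478, -0.507); φ = arcsin(p_z) ≈ -30.45°, λ = atan2(p_y, p_x) ≈ -146.33°.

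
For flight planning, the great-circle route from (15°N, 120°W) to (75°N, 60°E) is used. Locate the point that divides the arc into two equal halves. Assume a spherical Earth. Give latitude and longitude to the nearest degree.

≈ (60°N, 120°W)

The haversine formula gives a central angle δ ≈ 1.571 rad (90.0°) between the endpoints.
Interpolate at f = 1/2 with slerp weights a = sin((1−f)δ)/sin δ ≈ 0.707, b = sin(fδ)/sin δ ≈ 0.707.
p = a·p₁ + b·p₂ ≈ (-0.250, -0.433, 0.866); φ = arcsin(p_z) ≈ 60.00°, λ = atan2(p_y, p_x) ≈ -120.00°.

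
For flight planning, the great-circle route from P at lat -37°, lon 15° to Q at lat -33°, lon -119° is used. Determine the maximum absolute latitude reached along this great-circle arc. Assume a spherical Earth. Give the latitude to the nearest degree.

The great circle lies in the plane with unit normal n̂ = (p₁ × p₂)/|p₁ × p₂|.
Here n̂_z ≈ -0.486; the vertex latitude is φ_max = arccos|n̂_z| ≈ 60.9°.

≈ -61°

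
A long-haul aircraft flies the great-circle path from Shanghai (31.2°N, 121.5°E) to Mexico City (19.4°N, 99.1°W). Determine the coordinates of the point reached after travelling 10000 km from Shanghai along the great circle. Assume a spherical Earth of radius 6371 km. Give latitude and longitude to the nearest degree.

≈ 39°N, 120°W

Write both endpoints as unit vectors p₁, p₂ with components (cos φ cos λ, cos φ sin λ, sin φ).
The central angle between the endpoints is δ = arccos(p₁·p₂) ≈ 2.027 rad (116.1°). The total great-circle distance is δ·R ≈ 2.027 × 6371 ≈ 12914 km, so the target fraction is f = 10000/12914 ≈ 0.774.
Interpolate at f ≈ 0.774 with slerp weights a = sin((1−f)δ)/sin δ ≈ 0.492, b = sin(fδ)/sin δ ≈ 1.114.
p = a·p₁ + b·p₂ ≈ (-0.386, -0.679, 0.625); φ = arcsin(p_z) ≈ 38.67°, λ = atan2(p_y, p_x) ≈ -119.63°.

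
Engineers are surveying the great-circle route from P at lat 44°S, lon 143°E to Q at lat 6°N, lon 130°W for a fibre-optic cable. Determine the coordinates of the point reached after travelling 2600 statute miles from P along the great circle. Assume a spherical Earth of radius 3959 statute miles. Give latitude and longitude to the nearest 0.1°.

≈ lat 30.1°S, lon 172.5°W

From cos δ = sin φ₁ sin φ₂ + cos φ₁ cos φ₂ cos Δλ, the central angle is δ ≈ 1.606 rad (92.0°). The total great-circle distance is δ·R ≈ 1.606 × 3959 ≈ 6358 mi, so the target fraction is f = 2600/6358 ≈ 0.409.
Interpolate at f ≈ 0.409 with slerp weights a = sin((1−f)δ)/sin δ ≈ 0.813, b = sin(fδ)/sin δ ≈ 0.611.
p = a·p₁ + b·p₂ ≈ (-0.858, -0.113, -0.501); φ = arcsin(p_z) ≈ -30.08°, λ = atan2(p_y, p_x) ≈ -172.48°.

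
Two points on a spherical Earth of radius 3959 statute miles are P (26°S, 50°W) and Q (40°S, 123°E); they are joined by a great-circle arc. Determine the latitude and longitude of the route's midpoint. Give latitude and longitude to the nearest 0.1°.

Write both endpoints as unit vectors p₁, p₂ with components (cos φ cos λ, cos φ sin λ, sin φ).
The central angle between the endpoints is δ = arccos(p₁·p₂) ≈ 1.984 rad (113.7°).
Interpolate at f = 1/2 with slerp weights a = sin((1−f)δ)/sin δ ≈ 0.914, b = sin(fδ)/sin δ ≈ 0.914.
p = a·p₁ + b·p₂ ≈ (0.147, -0.042, -0.988); φ = arcsin(p_z) ≈ -81.22°, λ = atan2(p_y, p_x) ≈ -16.01°.

≈ (81.2°S, 16.0°W)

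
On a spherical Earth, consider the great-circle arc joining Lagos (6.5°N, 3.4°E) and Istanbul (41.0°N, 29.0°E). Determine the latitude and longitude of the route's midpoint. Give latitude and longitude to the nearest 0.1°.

≈ 24.3°N, 14.4°E

From cos δ = sin φ₁ sin φ₂ + cos φ₁ cos φ₂ cos Δλ, the central angle is δ ≈ 0.722 rad (41.4°).
Interpolate at f = 1/2 with slerp weights a = sin((1−f)δ)/sin δ ≈ 0.534, b = sin(fδ)/sin δ ≈ 0.534.
p = a·p₁ + b·p₂ ≈ (0.883, 0.227, 0.411); φ = arcsin(p_z) ≈ 24.28°, λ = atan2(p_y, p_x) ≈ 14.42°.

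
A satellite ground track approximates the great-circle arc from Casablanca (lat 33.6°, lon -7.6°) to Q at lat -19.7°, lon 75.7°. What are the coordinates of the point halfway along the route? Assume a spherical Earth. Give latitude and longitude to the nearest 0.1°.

≈ lat 9.3°, lon 37.2°

The haversine formula gives a central angle δ ≈ 1.666 rad (95.5°) between the endpoints.
Interpolate at f = 1/2 with slerp weights a = sin((1−f)δ)/sin δ ≈ 0.743, b = sin(fδ)/sin δ ≈ 0.743.
p = a·p₁ + b·p₂ ≈ (0.787, 0.596, 0.161); φ = arcsin(p_z) ≈ 9.25°, λ = atan2(p_y, p_x) ≈ 37.16°.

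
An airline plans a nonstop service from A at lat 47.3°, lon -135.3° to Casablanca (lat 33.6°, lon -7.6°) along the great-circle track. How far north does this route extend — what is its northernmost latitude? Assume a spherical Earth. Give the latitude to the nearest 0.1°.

The great circle lies in the plane with unit normal n̂ = (p₁ × p₂)/|p₁ × p₂|.
Here n̂_z ≈ +0.448; the vertex latitude is φ_max = arccos|n̂_z| ≈ 63.4°.
Check via Clairaut: cos φ_max = |cos φ₁| · sin C = cos(47.3°)·sin(41.3°) ≈ 0.448, again giving ≈ 63.4°.

≈ 63.4°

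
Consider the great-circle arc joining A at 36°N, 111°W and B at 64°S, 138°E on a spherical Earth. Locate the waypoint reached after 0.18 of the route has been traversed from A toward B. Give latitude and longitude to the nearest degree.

Write both endpoints as unit vectors p₁, p₂ with components (cos φ cos λ, cos φ sin λ, sin φ).
The central angle between the endpoints is δ = arccos(p₁·p₂) ≈ 2.285 rad (130.9°).
Interpolate at f = 0.18 with slerp weights a = sin((1−f)δ)/sin δ ≈ 1.264, b = sin(fδ)/sin δ ≈ 0.529.
p = a·p₁ + b·p₂ ≈ (-0.539, -0.799, 0.267); φ = arcsin(p_z) ≈ 15.48°, λ = atan2(p_y, p_x) ≈ -123.99°.

≈ 15°N, 124°W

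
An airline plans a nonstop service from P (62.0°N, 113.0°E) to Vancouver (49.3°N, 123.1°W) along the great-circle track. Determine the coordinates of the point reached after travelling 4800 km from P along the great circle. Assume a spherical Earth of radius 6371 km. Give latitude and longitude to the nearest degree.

≈ (63°N, 140°W)

The haversine formula gives a central angle δ ≈ 1.049 rad (60.1°) between the endpoints. The total great-circle distance is δ·R ≈ 1.049 × 6371 ≈ 6682 km, so the target fraction is f = 4800/6682 ≈ 0.718.
Interpolate at f ≈ 0.718 with slerp weights a = sin((1−f)δ)/sin δ ≈ 0.336, b = sin(fδ)/sin δ ≈ 0.789.
p = a·p₁ + b·p₂ ≈ (-0.343, -0.286, 0.895); φ = arcsin(p_z) ≈ 63.49°, λ = atan2(p_y, p_x) ≈ -140.15°.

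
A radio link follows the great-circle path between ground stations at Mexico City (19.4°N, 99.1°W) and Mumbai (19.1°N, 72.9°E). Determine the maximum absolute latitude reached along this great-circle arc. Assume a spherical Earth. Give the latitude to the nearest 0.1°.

≈ 78.7°N

The great circle lies in the plane with unit normal n̂ = (p₁ × p₂)/|p₁ × p₂|.
Here n̂_z ≈ +0.196; the vertex latitude is φ_max = arccos|n̂_z| ≈ 78.7°.
Check via Clairaut: cos φ_max = |cos φ₁| · sin C = cos(19.4°)·sin(12.0°) ≈ 0.196, again giving ≈ 78.7°.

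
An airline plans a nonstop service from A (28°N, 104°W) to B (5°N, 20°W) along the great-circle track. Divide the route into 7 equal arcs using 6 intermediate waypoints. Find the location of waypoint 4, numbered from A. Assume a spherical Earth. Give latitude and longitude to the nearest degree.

≈ (20°N, 53°W)

Convert each endpoint to a unit vector on the sphere (x = cos φ cos λ, y = cos φ sin λ, z = sin φ).
The central angle between the endpoints is δ = arccos(p₁·p₂) ≈ 1.438 rad (82.4°).
Interpolate at f = 4/7 with slerp weights a = sin((1−f)δ)/sin δ ≈ 0.583, b = sin(fδ)/sin δ ≈ 0.739.
p = a·p₁ + b·p₂ ≈ (0.567, -0.751, 0.338); φ = arcsin(p_z) ≈ 19.76°, λ = atan2(p_y, p_x) ≈ -52.96°.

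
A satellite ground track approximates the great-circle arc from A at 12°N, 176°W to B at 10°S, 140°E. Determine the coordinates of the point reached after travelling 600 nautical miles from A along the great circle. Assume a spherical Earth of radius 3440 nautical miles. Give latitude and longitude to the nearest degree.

≈ 8°N, 175°E

Convert each endpoint to a unit vector on the sphere (x = cos φ cos λ, y = cos φ sin λ, z = sin φ).
The central angle between the endpoints is δ = arccos(p₁·p₂) ≈ 0.854 rad (48.9°). The total great-circle distance is δ·R ≈ 0.854 × 3440 ≈ 2938 nmi, so the target fraction is f = 600/2938 ≈ 0.204.
Interpolate at f ≈ 0.204 with slerp weights a = sin((1−f)δ)/sin δ ≈ 0.834, b = sin(fδ)/sin δ ≈ 0.230.
p = a·p₁ + b·p₂ ≈ (-0.987, 0.089, 0.133); φ = arcsin(p_z) ≈ 7.66°, λ = atan2(p_y, p_x) ≈ 174.86°.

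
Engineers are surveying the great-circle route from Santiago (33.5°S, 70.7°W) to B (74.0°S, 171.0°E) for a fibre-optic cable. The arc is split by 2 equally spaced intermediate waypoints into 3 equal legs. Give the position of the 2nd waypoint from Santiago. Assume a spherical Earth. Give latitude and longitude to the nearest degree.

≈ (72°S, 108°W)

Write both endpoints as unit vectors p₁, p₂ with components (cos φ cos λ, cos φ sin λ, sin φ).
The central angle between the endpoints is δ = arccos(p₁·p₂) ≈ 1.136 rad (65.1°).
Interpolate at f = 2/3 with slerp weights a = sin((1−f)δ)/sin δ ≈ 0.408, b = sin(fδ)/sin δ ≈ 0.757.
p = a·p₁ + b·p₂ ≈ (-0.094, -0.288, -0.953); φ = arcsin(p_z) ≈ -72.36°, λ = atan2(p_y, p_x) ≈ -108.05°.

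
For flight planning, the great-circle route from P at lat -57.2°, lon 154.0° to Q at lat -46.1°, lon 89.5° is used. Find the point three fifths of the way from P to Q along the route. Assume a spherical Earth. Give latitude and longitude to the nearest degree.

≈ lat -55°, lon 111°

Write both endpoints as unit vectors p₁, p₂ with components (cos φ cos λ, cos φ sin λ, sin φ).
The central angle between the endpoints is δ = arccos(p₁·p₂) ≈ 0.696 rad (39.9°).
Interpolate at f = 3/5 with slerp weights a = sin((1−f)δ)/sin δ ≈ 0.429, b = sin(fδ)/sin δ ≈ 0.633.
p = a·p₁ + b·p₂ ≈ (-0.205, 0.540, -0.816); φ = arcsin(p_z) ≈ -54.70°, λ = atan2(p_y, p_x) ≈ 110.76°.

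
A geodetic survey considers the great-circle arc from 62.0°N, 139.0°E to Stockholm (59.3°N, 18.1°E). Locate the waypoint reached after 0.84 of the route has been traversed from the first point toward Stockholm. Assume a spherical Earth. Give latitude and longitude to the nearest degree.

≈ 66°N, 28°E

Write both endpoints as unit vectors p₁, p₂ with components (cos φ cos λ, cos φ sin λ, sin φ).
The central angle between the endpoints is δ = arccos(p₁·p₂) ≈ 0.881 rad (50.5°).
Interpolate at f = 0.84 with slerp weights a = sin((1−f)δ)/sin δ ≈ 0.182, b = sin(fδ)/sin δ ≈ 0.874.
p = a·p₁ + b·p₂ ≈ (0.360, 0.195, 0.913); φ = arcsin(p_z) ≈ 65.86°, λ = atan2(p_y, p_x) ≈ 28.43°.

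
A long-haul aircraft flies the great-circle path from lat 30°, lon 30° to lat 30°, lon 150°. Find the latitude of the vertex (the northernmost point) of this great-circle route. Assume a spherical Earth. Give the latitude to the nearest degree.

≈ 49°

The great circle lies in the plane with unit normal n̂ = (p₁ × p₂)/|p₁ × p₂|.
Here n̂_z ≈ +0.655; the vertex latitude is φ_max = arccos|n̂_z| ≈ 49.1°.
Check via Clairaut: cos φ_max = |cos φ₁| · sin C = cos(30.0°)·sin(49.1°) ≈ 0.655, again giving ≈ 49.1°.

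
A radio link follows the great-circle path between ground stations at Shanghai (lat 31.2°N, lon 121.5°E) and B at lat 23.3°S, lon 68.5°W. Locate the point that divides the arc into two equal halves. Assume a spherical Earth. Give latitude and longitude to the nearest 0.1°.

Convert each endpoint to a unit vector on the sphere (x = cos φ cos λ, y = cos φ sin λ, z = sin φ).
The central angle between the endpoints is δ = arccos(p₁·p₂) ≈ 2.934 rad (168.1°).
Interpolate at f = 1/2 with slerp weights a = sin((1−f)δ)/sin δ ≈ 4.831, b = sin(fδ)/sin δ ≈ 4.831.
p = a·p₁ + b·p₂ ≈ (-0.533, -0.605, 0.592); φ = arcsin(p_z) ≈ 36.28°, λ = atan2(p_y, p_x) ≈ -131.38°.

≈ lat 36.3°N, lon 131.4°W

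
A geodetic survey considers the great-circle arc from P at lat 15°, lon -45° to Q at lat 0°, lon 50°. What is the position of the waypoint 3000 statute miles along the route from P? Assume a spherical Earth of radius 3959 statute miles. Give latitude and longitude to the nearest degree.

The haversine formula gives a central angle δ ≈ 1.655 rad (94.8°) between the endpoints. The total great-circle distance is δ·R ≈ 1.655 × 3959 ≈ 6552 mi, so the target fraction is f = 3000/6552 ≈ 0.458.
Interpolate at f ≈ 0.458 with slerp weights a = sin((1−f)δ)/sin δ ≈ 0.784, b = sin(fδ)/sin δ ≈ 0.690.
p = a·p₁ + b·p₂ ≈ (0.979, -0.007, 0.203); φ = arcsin(p_z) ≈ 11.71°, λ = atan2(p_y, p_x) ≈ -0.43°.

≈ lat 12°, lon 0°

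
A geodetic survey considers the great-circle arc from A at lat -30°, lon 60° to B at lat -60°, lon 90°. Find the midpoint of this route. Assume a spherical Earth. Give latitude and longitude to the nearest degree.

≈ lat -46°, lon 71°

Convert each endpoint to a unit vector on the sphere (x = cos φ cos λ, y = cos φ sin λ, z = sin φ).
The central angle between the endpoints is δ = arccos(p₁·p₂) ≈ 0.630 rad (36.1°).
Interpolate at f = 1/2 with slerp weights a = sin((1−f)δ)/sin δ ≈ 0.526, b = sin(fδ)/sin δ ≈ 0.526.
p = a·p₁ + b·p₂ ≈ (0.228, 0.657, -0.718); φ = arcsin(p_z) ≈ -45.92°, λ = atan2(p_y, p_x) ≈ 70.89°.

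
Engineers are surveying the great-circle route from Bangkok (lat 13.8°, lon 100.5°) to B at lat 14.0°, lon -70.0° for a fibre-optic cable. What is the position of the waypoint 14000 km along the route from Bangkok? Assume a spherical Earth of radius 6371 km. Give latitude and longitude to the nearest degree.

Convert each endpoint to a unit vector on the sphere (x = cos φ cos λ, y = cos φ sin λ, z = sin φ).
The central angle between the endpoints is δ = arccos(p₁·p₂) ≈ 2.629 rad (150.7°). The total great-circle distance is δ·R ≈ 2.629 × 6371 ≈ 16752 km, so the target fraction is f = 14000/16752 ≈ 0.836.
Interpolate at f ≈ 0.836 with slerp weights a = sin((1−f)δ)/sin δ ≈ 0.854, b = sin(fδ)/sin δ ≈ 1.653.
p = a·p₁ + b·p₂ ≈ (0.397, -0.691, 0.604); φ = arcsin(p_z) ≈ 37.12°, λ = atan2(p_y, p_x) ≈ -60.11°.

≈ lat 37°, lon -60°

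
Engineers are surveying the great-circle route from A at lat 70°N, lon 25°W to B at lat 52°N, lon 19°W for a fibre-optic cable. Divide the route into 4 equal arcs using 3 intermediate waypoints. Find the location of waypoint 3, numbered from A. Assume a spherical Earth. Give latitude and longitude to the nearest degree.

≈ lat 57°N, lon 20°W

Convert each endpoint to a unit vector on the sphere (x = cos φ cos λ, y = cos φ sin λ, z = sin φ).
The central angle between the endpoints is δ = arccos(p₁·p₂) ≈ 0.318 rad (18.2°).
Interpolate at f = 3/4 with slerp weights a = sin((1−f)δ)/sin δ ≈ 0.254, b = sin(fδ)/sin δ ≈ 0.756.
p = a·p₁ + b·p₂ ≈ (0.519, -0.188, 0.834); φ = arcsin(p_z) ≈ 56.52°, λ = atan2(p_y, p_x) ≈ -19.94°.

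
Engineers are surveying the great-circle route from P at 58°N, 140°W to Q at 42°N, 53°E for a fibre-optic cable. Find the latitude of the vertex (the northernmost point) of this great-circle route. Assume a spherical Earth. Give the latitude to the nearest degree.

The great circle lies in the plane with unit normal n̂ = (p₁ × p₂)/|p₁ × p₂|.
Here n̂_z ≈ -0.090; the vertex latitude is φ_max = arccos|n̂_z| ≈ 84.8°.

≈ 85°N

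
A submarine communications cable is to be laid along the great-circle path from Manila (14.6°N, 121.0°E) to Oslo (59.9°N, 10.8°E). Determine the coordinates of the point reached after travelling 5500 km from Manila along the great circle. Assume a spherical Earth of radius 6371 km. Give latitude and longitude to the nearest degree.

≈ (54°N, 83°E)

The haversine formula gives a central angle δ ≈ 1.520 rad (87.1°) between the endpoints. The total great-circle distance is δ·R ≈ 1.520 × 6371 ≈ 9686 km, so the target fraction is f = 5500/9686 ≈ 0.568.
Interpolate at f ≈ 0.568 with slerp weights a = sin((1−f)δ)/sin δ ≈ 0.612, b = sin(fδ)/sin δ ≈ 0.761.
p = a·p₁ + b·p₂ ≈ (0.070, 0.579, 0.812); φ = arcsin(p_z) ≈ 54.34°, λ = atan2(p_y, p_x) ≈ 83.10°.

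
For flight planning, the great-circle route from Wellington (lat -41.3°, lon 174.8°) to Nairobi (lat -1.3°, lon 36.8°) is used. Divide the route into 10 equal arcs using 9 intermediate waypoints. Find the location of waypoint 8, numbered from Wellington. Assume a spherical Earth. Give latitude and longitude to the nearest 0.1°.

Write both endpoints as unit vectors p₁, p₂ with components (cos φ cos λ, cos φ sin λ, sin φ).
The central angle between the endpoints is δ = arccos(p₁·p₂) ≈ 2.145 rad (122.9°).
Interpolate at f = 8/10 with slerp weights a = sin((1−f)δ)/sin δ ≈ 0.495, b = sin(fδ)/sin δ ≈ 1.178.
p = a·p₁ + b·p₂ ≈ (0.573, 0.739, -0.354); φ = arcsin(p_z) ≈ -20.71°, λ = atan2(p_y, p_x) ≈ 52.24°.

≈ lat -20.7°, lon 52.2°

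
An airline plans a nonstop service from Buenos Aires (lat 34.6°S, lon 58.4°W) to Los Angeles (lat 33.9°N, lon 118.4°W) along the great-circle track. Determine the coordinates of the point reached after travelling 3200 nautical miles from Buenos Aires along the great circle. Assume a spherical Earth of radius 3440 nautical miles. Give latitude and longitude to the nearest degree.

Write both endpoints as unit vectors p₁, p₂ with components (cos φ cos λ, cos φ sin λ, sin φ).
The central angle between the endpoints is δ = arccos(p₁·p₂) ≈ 1.546 rad (88.6°). The total great-circle distance is δ·R ≈ 1.546 × 3440 ≈ 5318 nmi, so the target fraction is f = 3200/5318 ≈ 0.602.
Interpolate at f ≈ 0.602 with slerp weights a = sin((1−f)δ)/sin δ ≈ 0.578, b = sin(fδ)/sin δ ≈ 0.802.
p = a·p₁ + b·p₂ ≈ (-0.067, -0.991, 0.119); φ = arcsin(p_z) ≈ 6.85°, λ = atan2(p_y, p_x) ≈ -93.90°.

≈ lat 7°N, lon 94°W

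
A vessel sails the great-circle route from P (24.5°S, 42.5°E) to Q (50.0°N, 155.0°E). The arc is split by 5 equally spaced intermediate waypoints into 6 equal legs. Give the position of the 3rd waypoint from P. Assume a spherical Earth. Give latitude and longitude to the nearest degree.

From cos δ = sin φ₁ sin φ₂ + cos φ₁ cos φ₂ cos Δλ, the central angle is δ ≈ 2.143 rad (122.8°).
Interpolate at f = 3/6 with slerp weights a = sin((1−f)δ)/sin δ ≈ 1.044, b = sin(fδ)/sin δ ≈ 1.044.
p = a·p₁ + b·p₂ ≈ (0.092, 0.926, 0.367); φ = arcsin(p_z) ≈ 21.53°, λ = atan2(p_y, p_x) ≈ 84.31°.

≈ (22°N, 84°E)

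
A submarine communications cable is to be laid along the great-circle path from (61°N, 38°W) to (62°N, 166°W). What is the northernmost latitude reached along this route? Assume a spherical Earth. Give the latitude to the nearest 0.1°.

≈ 76.6°N

The great circle lies in the plane with unit normal n̂ = (p₁ × p₂)/|p₁ × p₂|.
Here n̂_z ≈ -0.231; the vertex latitude is φ_max = arccos|n̂_z| ≈ 76.6°.
Check via Clairaut: cos φ_max = |cos φ₁| · sin C = cos(61.0°)·sin(28.5°) ≈ 0.231, again giving ≈ 76.6°.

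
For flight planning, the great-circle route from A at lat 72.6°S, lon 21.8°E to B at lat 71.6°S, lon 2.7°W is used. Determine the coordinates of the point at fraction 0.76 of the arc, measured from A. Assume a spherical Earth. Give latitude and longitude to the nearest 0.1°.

Write both endpoints as unit vectors p₁, p₂ with components (cos φ cos λ, cos φ sin λ, sin φ).
The central angle between the endpoints is δ = arccos(p₁·p₂) ≈ 0.132 rad (7.5°).
Interpolate at f = 0.76 with slerp weights a = sin((1−f)δ)/sin δ ≈ 0.241, b = sin(fδ)/sin δ ≈ 0.761.
p = a·p₁ + b·p₂ ≈ (0.307, 0.015, -0.952); φ = arcsin(p_z) ≈ -72.11°, λ = atan2(p_y, p_x) ≈ 2.88°.

≈ lat 72.1°S, lon 2.9°E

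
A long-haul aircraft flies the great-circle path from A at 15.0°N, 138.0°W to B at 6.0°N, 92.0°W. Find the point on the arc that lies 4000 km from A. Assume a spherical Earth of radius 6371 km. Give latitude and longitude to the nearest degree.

≈ 9°N, 102°W

The haversine formula gives a central angle δ ≈ 0.803 rad (46.0°) between the endpoints. The total great-circle distance is δ·R ≈ 0.803 × 6371 ≈ 5118 km, so the target fraction is f = 4000/5118 ≈ 0.782.
Interpolate at f ≈ 0.782 with slerp weights a = sin((1−f)δ)/sin δ ≈ 0.243, b = sin(fδ)/sin δ ≈ 0.816.
p = a·p₁ + b·p₂ ≈ (-0.202, -0.968, 0.148); φ = arcsin(p_z) ≈ 8.52°, λ = atan2(p_y, p_x) ≈ -101.81°.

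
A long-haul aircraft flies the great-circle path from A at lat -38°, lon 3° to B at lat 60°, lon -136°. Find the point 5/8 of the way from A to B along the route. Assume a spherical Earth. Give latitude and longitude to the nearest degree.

From cos δ = sin φ₁ sin φ₂ + cos φ₁ cos φ₂ cos Δλ, the central angle is δ ≈ 2.551 rad (146.2°).
Interpolate at f = 5/8 with slerp weights a = sin((1−f)δ)/sin δ ≈ 1.467, b = sin(fδ)/sin δ ≈ 1.795.
p = a·p₁ + b·p₂ ≈ (0.509, -0.563, 0.651); φ = arcsin(p_z) ≈ 40.63°, λ = atan2(p_y, p_x) ≈ -47.88°.

≈ lat 41°, lon -48°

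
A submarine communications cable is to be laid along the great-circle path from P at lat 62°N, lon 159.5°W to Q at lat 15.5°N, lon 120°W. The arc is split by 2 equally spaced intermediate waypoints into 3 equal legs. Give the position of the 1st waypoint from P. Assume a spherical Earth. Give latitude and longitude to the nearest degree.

≈ lat 48°N, lon 139°W

Write both endpoints as unit vectors p₁, p₂ with components (cos φ cos λ, cos φ sin λ, sin φ).
The central angle between the endpoints is δ = arccos(p₁·p₂) ≈ 0.946 rad (54.2°).
Interpolate at f = 1/3 with slerp weights a = sin((1−f)δ)/sin δ ≈ 0.727, b = sin(fδ)/sin δ ≈ 0.382.
p = a·p₁ + b·p₂ ≈ (-0.504, -0.439, 0.744); φ = arcsin(p_z) ≈ 48.08°, λ = atan2(p_y, p_x) ≈ -138.96°.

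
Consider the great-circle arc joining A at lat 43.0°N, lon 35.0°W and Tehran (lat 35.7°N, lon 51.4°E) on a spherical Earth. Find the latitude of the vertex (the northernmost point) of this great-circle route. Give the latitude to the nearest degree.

The great circle lies in the plane with unit normal n̂ = (p₁ × p₂)/|p₁ × p₂|.
Here n̂_z ≈ +0.658; the vertex latitude is φ_max = arccos|n̂_z| ≈ 48.8°.

≈ 49°N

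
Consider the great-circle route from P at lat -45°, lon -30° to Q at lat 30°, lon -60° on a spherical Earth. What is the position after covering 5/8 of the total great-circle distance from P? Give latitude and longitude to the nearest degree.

The haversine formula gives a central angle δ ≈ 1.393 rad (79.8°) between the endpoints.
Interpolate at f = 5/8 with slerp weights a = sin((1−f)δ)/sin δ ≈ 0.507, b = sin(fδ)/sin δ ≈ 0.777.
p = a·p₁ + b·p₂ ≈ (0.647, -0.762, 0.030); φ = arcsin(p_z) ≈ 1.72°, λ = atan2(p_y, p_x) ≈ -49.67°.

≈ lat 2°, lon -50°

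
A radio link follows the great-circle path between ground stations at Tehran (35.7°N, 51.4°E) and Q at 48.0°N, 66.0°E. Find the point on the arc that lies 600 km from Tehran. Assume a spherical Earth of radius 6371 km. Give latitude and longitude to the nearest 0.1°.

Write both endpoints as unit vectors p₁, p₂ with components (cos φ cos λ, cos φ sin λ, sin φ).
The central angle between the endpoints is δ = arccos(p₁·p₂) ≈ 0.286 rad (16.4°). The total great-circle distance is δ·R ≈ 0.286 × 6371 ≈ 1819 km, so the target fraction is f = 600/1819 ≈ 0.330.
Interpolate at f ≈ 0.330 with slerp weights a = sin((1−f)δ)/sin δ ≈ 0.675, b = sin(fδ)/sin δ ≈ 0.334.
p = a·p₁ + b·p₂ ≈ (0.433, 0.633, 0.642); φ = arcsin(p_z) ≈ 39.95°, λ = atan2(p_y, p_x) ≈ 55.61°.

≈ 40.0°N, 55.6°E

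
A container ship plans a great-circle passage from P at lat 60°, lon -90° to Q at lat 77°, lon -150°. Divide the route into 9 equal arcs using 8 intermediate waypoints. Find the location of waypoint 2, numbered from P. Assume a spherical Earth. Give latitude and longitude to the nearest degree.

From cos δ = sin φ₁ sin φ₂ + cos φ₁ cos φ₂ cos Δλ, the central angle is δ ≈ 0.451 rad (25.8°).
Interpolate at f = 2/9 with slerp weights a = sin((1−f)δ)/sin δ ≈ 0.788, b = sin(fδ)/sin δ ≈ 0.230.
p = a·p₁ + b·p₂ ≈ (-0.045, -0.420, 0.906); φ = arcsin(p_z) ≈ 65.02°, λ = atan2(p_y, p_x) ≈ -96.08°.

≈ lat 65°, lon -96°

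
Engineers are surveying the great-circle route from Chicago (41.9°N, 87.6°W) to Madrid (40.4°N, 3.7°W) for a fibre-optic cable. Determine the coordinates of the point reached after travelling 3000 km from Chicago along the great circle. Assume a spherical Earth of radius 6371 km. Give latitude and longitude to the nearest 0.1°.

≈ 49.6°N, 50.1°W

Convert each endpoint to a unit vector on the sphere (x = cos φ cos λ, y = cos φ sin λ, z = sin φ).
The central angle between the endpoints is δ = arccos(p₁·p₂) ≈ 1.055 rad (60.5°). The total great-circle distance is δ·R ≈ 1.055 × 6371 ≈ 6723 km, so the target fraction is f = 3000/6723 ≈ 0.446.
Interpolate at f ≈ 0.446 with slerp weights a = sin((1−f)δ)/sin δ ≈ 0.634, b = sin(fδ)/sin δ ≈ 0.521.
p = a·p₁ + b·p₂ ≈ (0.416, -0.497, 0.761); φ = arcsin(p_z) ≈ 49.59°, λ = atan2(p_y, p_x) ≈ -50.07°.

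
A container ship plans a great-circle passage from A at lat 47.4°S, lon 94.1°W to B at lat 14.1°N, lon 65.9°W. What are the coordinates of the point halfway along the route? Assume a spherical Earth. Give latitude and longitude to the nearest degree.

Convert each endpoint to a unit vector on the sphere (x = cos φ cos λ, y = cos φ sin λ, z = sin φ).
The central angle between the endpoints is δ = arccos(p₁·p₂) ≈ 1.160 rad (66.5°).
Interpolate at f = 1/2 with slerp weights a = sin((1−f)δ)/sin δ ≈ 0.598, b = sin(fδ)/sin δ ≈ 0.598.
p = a·p₁ + b·p₂ ≈ (0.208, -0.933, -0.294); φ = arcsin(p_z) ≈ -17.12°, λ = atan2(p_y, p_x) ≈ -77.44°.

≈ lat 17°S, lon 77°W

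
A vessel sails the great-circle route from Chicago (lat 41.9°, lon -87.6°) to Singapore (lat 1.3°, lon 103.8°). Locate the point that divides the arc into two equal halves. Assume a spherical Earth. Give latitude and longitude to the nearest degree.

Convert each endpoint to a unit vector on the sphere (x = cos φ cos λ, y = cos φ sin λ, z = sin φ).
The central angle between the endpoints is δ = arccos(p₁·p₂) ≈ 2.366 rad (135.6°).
Interpolate at f = 1/2 with slerp weights a = sin((1−f)δ)/sin δ ≈ 1.323, b = sin(fδ)/sin δ ≈ 1.323.
p = a·p₁ + b·p₂ ≈ (-0.274, 0.301, 0.913); φ = arcsin(p_z) ≈ 65.99°, λ = atan2(p_y, p_x) ≈ 132.37°.

≈ lat 66°, lon 132°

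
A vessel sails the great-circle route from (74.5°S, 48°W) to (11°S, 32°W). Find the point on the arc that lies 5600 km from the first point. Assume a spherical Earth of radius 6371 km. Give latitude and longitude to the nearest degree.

≈ (25°S, 33°W)

Convert each endpoint to a unit vector on the sphere (x = cos φ cos λ, y = cos φ sin λ, z = sin φ).
The central angle between the endpoints is δ = arccos(p₁·p₂) ≈ 1.120 rad (64.1°). The total great-circle distance is δ·R ≈ 1.120 × 6371 ≈ 7133 km, so the target fraction is f = 5600/7133 ≈ 0.785.
Interpolate at f ≈ 0.785 with slerp weights a = sin((1−f)δ)/sin δ ≈ 0.265, b = sin(fδ)/sin δ ≈ 0.856.
p = a·p₁ + b·p₂ ≈ (0.760, -0.498, -0.418); φ = arcsin(p_z) ≈ -24.74°, λ = atan2(p_y, p_x) ≈ -33.23°.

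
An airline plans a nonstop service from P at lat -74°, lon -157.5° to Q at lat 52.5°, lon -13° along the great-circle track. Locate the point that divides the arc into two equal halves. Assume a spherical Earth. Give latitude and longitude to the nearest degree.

≈ lat -22°, lon -36°

Write both endpoints as unit vectors p₁, p₂ with components (cos φ cos λ, cos φ sin λ, sin φ).
The central angle between the endpoints is δ = arccos(p₁·p₂) ≈ 2.689 rad (154.1°).
Interpolate at f = 1/2 with slerp weights a = sin((1−f)δ)/sin δ ≈ 2.227, b = sin(fδ)/sin δ ≈ 2.227.
p = a·p₁ + b·p₂ ≈ (0.754, -0.540, -0.374); φ = arcsin(p_z) ≈ -21.96°, λ = atan2(p_y, p_x) ≈ -35.61°.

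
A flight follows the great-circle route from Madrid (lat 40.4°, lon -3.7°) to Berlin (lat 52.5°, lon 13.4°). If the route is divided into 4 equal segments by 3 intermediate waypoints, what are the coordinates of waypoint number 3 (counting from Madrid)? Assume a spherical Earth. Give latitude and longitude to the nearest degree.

Write both endpoints as unit vectors p₁, p₂ with components (cos φ cos λ, cos φ sin λ, sin φ).
The central angle between the endpoints is δ = arccos(p₁·p₂) ≈ 0.293 rad (16.8°).
Interpolate at f = 3/4 with slerp weights a = sin((1−f)δ)/sin δ ≈ 0.253, b = sin(fδ)/sin δ ≈ 0.755.
p = a·p₁ + b·p₂ ≈ (0.640, 0.094, 0.763); φ = arcsin(p_z) ≈ 49.73°, λ = atan2(p_y, p_x) ≈ 8.36°.

≈ lat 50°, lon 8°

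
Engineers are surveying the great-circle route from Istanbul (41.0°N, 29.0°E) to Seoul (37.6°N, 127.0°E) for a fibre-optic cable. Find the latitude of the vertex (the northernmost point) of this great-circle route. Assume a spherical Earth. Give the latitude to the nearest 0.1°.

The great circle lies in the plane with unit normal n̂ = (p₁ × p₂)/|p₁ × p₂|.
Here n̂_z ≈ +0.624; the vertex latitude is φ_max = arccos|n̂_z| ≈ 51.4°.
Check via Clairaut: cos φ_max = |cos φ₁| · sin C = cos(41.0°)·sin(55.8°) ≈ 0.624, again giving ≈ 51.4°.

≈ 51.4°N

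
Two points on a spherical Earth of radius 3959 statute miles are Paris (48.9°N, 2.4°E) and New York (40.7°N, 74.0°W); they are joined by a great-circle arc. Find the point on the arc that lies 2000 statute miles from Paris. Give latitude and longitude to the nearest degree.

The haversine formula gives a central angle δ ≈ 0.917 rad (52.5°) between the endpoints. The total great-circle distance is δ·R ≈ 0.917 × 3959 ≈ 3628 mi, so the target fraction is f = 2000/3628 ≈ 0.551.
Interpolate at f ≈ 0.551 with slerp weights a = sin((1−f)δ)/sin δ ≈ 0.504, b = sin(fδ)/sin δ ≈ 0.610.
p = a·p₁ + b·p₂ ≈ (0.458, -0.431, 0.777); φ = arcsin(p_z) ≈ 51.03°, λ = atan2(p_y, p_x) ≈ -43.21°.

≈ 51°N, 43°W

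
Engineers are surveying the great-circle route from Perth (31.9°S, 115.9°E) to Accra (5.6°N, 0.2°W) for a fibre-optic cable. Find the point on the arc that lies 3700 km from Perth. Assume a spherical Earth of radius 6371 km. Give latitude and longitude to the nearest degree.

≈ 31°S, 77°E

Convert each endpoint to a unit vector on the sphere (x = cos φ cos λ, y = cos φ sin λ, z = sin φ).
The central angle between the endpoints is δ = arccos(p₁·p₂) ≈ 2.008 rad (115.0°). The total great-circle distance is δ·R ≈ 2.008 × 6371 ≈ 12792 km, so the target fraction is f = 3700/12792 ≈ 0.289.
Interpolate at f ≈ 0.289 with slerp weights a = sin((1−f)δ)/sin δ ≈ 1.092, b = sin(fδ)/sin δ ≈ 0.606.
p = a·p₁ + b·p₂ ≈ (0.198, 0.832, -0.518); φ = arcsin(p_z) ≈ -31.21°, λ = atan2(p_y, p_x) ≈ 76.64°.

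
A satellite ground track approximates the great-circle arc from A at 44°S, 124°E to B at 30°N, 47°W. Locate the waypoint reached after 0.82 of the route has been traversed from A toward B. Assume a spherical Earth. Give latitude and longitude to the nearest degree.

Write both endpoints as unit vectors p₁, p₂ with components (cos φ cos λ, cos φ sin λ, sin φ).
The central angle between the endpoints is δ = arccos(p₁·p₂) ≈ 2.867 rad (164.3°).
Interpolate at f = 0.82 with slerp weights a = sin((1−f)δ)/sin δ ≈ 1.822, b = sin(fδ)/sin δ ≈ 2.624.
p = a·p₁ + b·p₂ ≈ (0.817, -0.575, 0.046); φ = arcsin(p_z) ≈ 2.64°, λ = atan2(p_y, p_x) ≈ -35.15°.

≈ 3°N, 35°W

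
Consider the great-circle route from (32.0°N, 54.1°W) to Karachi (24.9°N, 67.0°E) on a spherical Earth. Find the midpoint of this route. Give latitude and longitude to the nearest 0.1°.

The haversine formula gives a central angle δ ≈ 1.746 rad (100.0°) between the endpoints.
Interpolate at f = 1/2 with slerp weights a = sin((1−f)δ)/sin δ ≈ 0.778, b = sin(fδ)/sin δ ≈ 0.778.
p = a·p₁ + b·p₂ ≈ (0.663, 0.115, 0.740); φ = arcsin(p_z) ≈ 47.73°, λ = atan2(p_y, p_x) ≈ 9.86°.

≈ (47.7°N, 9.9°E)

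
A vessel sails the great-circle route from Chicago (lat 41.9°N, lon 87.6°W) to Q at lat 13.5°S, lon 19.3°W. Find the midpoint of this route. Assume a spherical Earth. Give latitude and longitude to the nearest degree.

From cos δ = sin φ₁ sin φ₂ + cos φ₁ cos φ₂ cos Δλ, the central angle is δ ≈ 1.459 rad (83.6°).
Interpolate at f = 1/2 with slerp weights a = sin((1−f)δ)/sin δ ≈ 0.671, b = sin(fδ)/sin δ ≈ 0.671.
p = a·p₁ + b·p₂ ≈ (0.636, -0.714, 0.291); φ = arcsin(p_z) ≈ 16.94°, λ = atan2(p_y, p_x) ≈ -48.30°.

≈ lat 17°N, lon 48°W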